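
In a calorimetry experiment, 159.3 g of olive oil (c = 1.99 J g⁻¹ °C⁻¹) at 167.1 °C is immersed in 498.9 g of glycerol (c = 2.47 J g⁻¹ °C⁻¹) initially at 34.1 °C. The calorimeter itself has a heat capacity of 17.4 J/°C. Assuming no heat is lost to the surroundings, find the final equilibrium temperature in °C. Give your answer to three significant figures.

Heat lost by olive oil = heat gained by glycerol + calorimeter.
(159.3)(1.99)(167.1 − T) = [(498.9)(2.47) + 17.4](T − 34.1)
317.007 (167.1 − T) = 1249.683 (T − 34.1)
52972 − 317.007 T = 1249.683 T − 42614
95586 = 1566.690 T
T = 61.01 °C

T_f = 61.0 °C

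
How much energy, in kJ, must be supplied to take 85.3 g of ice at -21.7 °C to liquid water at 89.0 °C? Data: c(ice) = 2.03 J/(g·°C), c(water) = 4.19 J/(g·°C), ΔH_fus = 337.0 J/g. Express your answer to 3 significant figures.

q = 64.3 kJ

q1 (heat ice -21.7→0.0 °C): 85.3 × 2.03 × 21.7 = 3758 J
q2 (melt at 0 °C): 85.3 × 337.0 = 28746 J
q3 (heat water 0.0→89.0 °C): 85.3 × 4.19 × 89.0 = 31809 J
Total: 3758 + 28746 + 31809 = 64313 J = 64.3 kJ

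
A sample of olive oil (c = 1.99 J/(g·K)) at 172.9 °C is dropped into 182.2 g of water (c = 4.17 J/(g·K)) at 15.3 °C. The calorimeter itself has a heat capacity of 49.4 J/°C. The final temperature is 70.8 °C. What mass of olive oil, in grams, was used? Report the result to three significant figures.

m = 221 g

q_gained = (182.2 × 4.17 + 49.4) × (70.8 − 15.3) = 44910 J
q_lost = m × 1.99 × (172.9 − 70.8) = 203.179 m
m = 44910 / 203.179 = 221 g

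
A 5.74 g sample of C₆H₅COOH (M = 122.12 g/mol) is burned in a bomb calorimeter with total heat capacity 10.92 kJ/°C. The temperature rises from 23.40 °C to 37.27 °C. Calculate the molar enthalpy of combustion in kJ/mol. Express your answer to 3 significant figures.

ΔT = 37.27 − 23.40 = 13.87 °C
q_cal = C_cal × ΔT = 10.92 × 13.87 = 151.4604 kJ
n = 5.74 / 122.12 = 0.04700 mol
q_rxn = −q_cal = -151.4604 kJ
ΔH = -151.4604 / 0.04700 = -3223 kJ/mol

ΔH = -3220 kJ/mol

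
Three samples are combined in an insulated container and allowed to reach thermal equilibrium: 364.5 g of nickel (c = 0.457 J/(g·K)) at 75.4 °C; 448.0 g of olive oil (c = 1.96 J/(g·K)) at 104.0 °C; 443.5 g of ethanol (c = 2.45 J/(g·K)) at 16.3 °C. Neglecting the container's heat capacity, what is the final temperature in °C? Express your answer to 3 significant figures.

T_f = 57.1 °C

Σ mᵢcᵢ(T − Tᵢ) = 0  ⇒  T = Σ mᵢcᵢTᵢ / Σ mᵢcᵢ
Σ mᵢcᵢ = 364.5×0.457 + 448.0×1.96 + 443.5×2.45 = 2131.2315
Σ mᵢcᵢTᵢ = 166.5765×75.4 + 878.08×104.0 + 1086.575×16.3 = 121590
T = 121590 / 2131.2315 = 57.05 °C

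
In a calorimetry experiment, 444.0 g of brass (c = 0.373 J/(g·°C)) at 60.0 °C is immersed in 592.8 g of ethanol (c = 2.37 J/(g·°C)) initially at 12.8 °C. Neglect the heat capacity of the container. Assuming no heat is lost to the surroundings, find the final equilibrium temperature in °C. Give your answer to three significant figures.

Heat lost by brass = heat gained by ethanol.
(444.0)(0.373)(60.0 − T) = (592.8)(2.37)(T − 12.8)
165.612 (60.0 − T) = 1404.936 (T − 12.8)
9936.7 − 165.612 T = 1404.936 T − 17983
27919.7 = 1570.548 T
T = 17.78 °C

T_f = 17.8 °C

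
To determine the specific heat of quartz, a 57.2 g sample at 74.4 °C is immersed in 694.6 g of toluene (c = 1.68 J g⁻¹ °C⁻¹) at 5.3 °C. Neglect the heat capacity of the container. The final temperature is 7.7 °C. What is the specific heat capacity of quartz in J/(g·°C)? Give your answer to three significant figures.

q_gained = (694.6 × 1.68) × (7.7 − 5.3) = 2801 J
q_lost = 57.2 × c × (74.4 − 7.7) = 3815.24 c
Set equal: c = 2801 / 3815.24 = 0.734 J/(g·°C)

c = 0.734 J/(g·°C)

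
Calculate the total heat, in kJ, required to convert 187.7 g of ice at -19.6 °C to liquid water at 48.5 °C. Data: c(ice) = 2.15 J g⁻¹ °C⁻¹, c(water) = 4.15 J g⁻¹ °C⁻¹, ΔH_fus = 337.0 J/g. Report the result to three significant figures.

q1 (heat ice -19.6→0.0 °C): 187.7 × 2.15 × 19.6 = 7910 J
q2 (melt at 0 °C): 187.7 × 337.0 = 63255 J
q3 (heat water 0.0→48.5 °C): 187.7 × 4.15 × 48.5 = 37779 J
Total: 7910 + 63255 + 37779 = 108944 J = 109 kJ

q = 109 kJ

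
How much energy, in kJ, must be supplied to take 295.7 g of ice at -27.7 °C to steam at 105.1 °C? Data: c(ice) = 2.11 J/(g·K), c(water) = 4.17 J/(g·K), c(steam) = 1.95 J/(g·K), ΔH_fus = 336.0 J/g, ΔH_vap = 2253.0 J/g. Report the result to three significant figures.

q1 (heat ice -27.7→0.0 °C): 295.7 × 2.11 × 27.7 = 17283 J
q2 (melt at 0 °C): 295.7 × 336.0 = 99355 J
q3 (heat water 0.0→100.0 °C): 295.7 × 4.17 × 100.0 = 123307 J
q4 (vaporize at 100 °C): 295.7 × 2253.0 = 666212 J
q5 (heat steam 100.0→105.1 °C): 295.7 × 1.95 × 5.1 = 2941 J
Total: 17283 + 99355 + 123307 + 666212 + 2941 = 909098 J = 909 kJ

q = 909 kJ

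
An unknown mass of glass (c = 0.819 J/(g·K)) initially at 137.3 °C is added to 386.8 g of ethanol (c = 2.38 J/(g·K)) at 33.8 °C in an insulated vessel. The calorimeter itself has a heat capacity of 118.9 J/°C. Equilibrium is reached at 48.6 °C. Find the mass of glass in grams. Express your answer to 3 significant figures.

q_gained = (386.8 × 2.38 + 118.9) × (48.6 − 33.8) = 15380 J
q_lost = m × 0.819 × (137.3 − 48.6) = 72.6453 m
m = 15380 / 72.6453 = 212 g

m = 212 g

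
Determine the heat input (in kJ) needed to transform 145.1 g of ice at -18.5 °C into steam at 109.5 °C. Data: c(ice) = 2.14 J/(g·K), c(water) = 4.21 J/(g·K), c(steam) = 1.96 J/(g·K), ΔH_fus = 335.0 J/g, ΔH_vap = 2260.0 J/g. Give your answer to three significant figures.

q = 446 kJ

q1 (heat ice -18.5→0.0 °C): 145.1 × 2.14 × 18.5 = 5745 J
q2 (melt at 0 °C): 145.1 × 335.0 = 48609 J
q3 (heat water 0.0→100.0 °C): 145.1 × 4.21 × 100.0 = 61087 J
q4 (vaporize at 100 °C): 145.1 × 2260.0 = 327926 J
q5 (heat steam 100.0→109.5 °C): 145.1 × 1.96 × 9.5 = 2702 J
Total: 5745 + 48609 + 61087 + 327926 + 2702 = 446069 J = 446 kJ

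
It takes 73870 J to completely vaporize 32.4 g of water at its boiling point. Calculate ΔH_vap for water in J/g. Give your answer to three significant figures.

ΔH_vap = q / m = 73870 / 32.4 = 2280 J/g

ΔH_vap = 2280 J/g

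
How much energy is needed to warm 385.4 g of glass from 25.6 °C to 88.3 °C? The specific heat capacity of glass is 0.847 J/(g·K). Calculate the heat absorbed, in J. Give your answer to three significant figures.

q = m c ΔT = 385.4 × 0.847 × (88.3 − 25.6)
q = 385.4 × 0.847 × 62.7 = 20470 J

q = 20500 J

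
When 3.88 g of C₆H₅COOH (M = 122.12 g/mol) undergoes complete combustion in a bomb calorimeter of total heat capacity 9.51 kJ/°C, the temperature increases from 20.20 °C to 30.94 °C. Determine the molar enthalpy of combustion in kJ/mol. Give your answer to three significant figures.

ΔT = 30.94 − 20.20 = 10.74 °C
q_cal = C_cal × ΔT = 9.51 × 10.74 = 102.1374 kJ
n = 3.88 / 122.12 = 0.03177 mol
q_rxn = −q_cal = -102.1374 kJ
ΔH = -102.1374 / 0.03177 = -3214.9 kJ/mol

ΔH = -3210 kJ/mol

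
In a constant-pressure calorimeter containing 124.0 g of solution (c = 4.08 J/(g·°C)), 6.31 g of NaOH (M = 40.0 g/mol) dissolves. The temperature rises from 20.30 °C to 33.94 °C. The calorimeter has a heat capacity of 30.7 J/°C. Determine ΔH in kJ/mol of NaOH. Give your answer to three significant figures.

ΔH = -46.4 kJ/mol

|ΔT| = |33.94 − 20.30| = 13.64 °C
|q_surr| = (124.0 × 4.08 + 30.7) × 13.64 = 536.62 × 13.64 = 7319 J
n(NaOH) = 6.31 / 40.0 = 0.1578 mol
Temperature rose, so q_rxn = −|q_surr| = -7.319 kJ
ΔH = q_rxn / n = -46.38 kJ/mol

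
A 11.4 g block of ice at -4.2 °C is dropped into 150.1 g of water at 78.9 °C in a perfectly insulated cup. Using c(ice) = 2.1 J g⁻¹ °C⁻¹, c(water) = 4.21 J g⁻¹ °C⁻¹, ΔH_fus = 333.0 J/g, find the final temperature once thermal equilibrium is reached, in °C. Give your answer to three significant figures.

Heat to bring ice to 0 °C and melt it: q₁ = 11.4×2.1×4.2 + 11.4×333.0 = 3896.7 J
Heat the water can supply cooling to 0 °C: 150.1×4.21×78.9 = 49858.6 J > q₁, so all ice melts.
Energy balance: 150.1×4.21×(78.9 − T) = 3896.7 + 11.4×4.21×(T − 0)
631.921(78.9 − T) = 3896.7 + 47.994 T
49858.6 − 3896.7 = 679.915 T
T = 45961.9 / 679.915 = 67.60 °C

T_f = 67.6 °C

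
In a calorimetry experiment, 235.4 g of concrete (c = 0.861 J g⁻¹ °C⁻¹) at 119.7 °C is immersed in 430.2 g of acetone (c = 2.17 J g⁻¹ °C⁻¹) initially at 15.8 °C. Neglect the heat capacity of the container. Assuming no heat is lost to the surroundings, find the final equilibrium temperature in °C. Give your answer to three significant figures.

Heat lost by concrete = heat gained by acetone.
(235.4)(0.861)(119.7 − T) = (430.2)(2.17)(T − 15.8)
202.6794 (119.7 − T) = 933.534 (T − 15.8)
24261 − 202.6794 T = 933.534 T − 14750
39011 = 1136.2134 T
T = 34.33 °C

T_f = 34.3 °C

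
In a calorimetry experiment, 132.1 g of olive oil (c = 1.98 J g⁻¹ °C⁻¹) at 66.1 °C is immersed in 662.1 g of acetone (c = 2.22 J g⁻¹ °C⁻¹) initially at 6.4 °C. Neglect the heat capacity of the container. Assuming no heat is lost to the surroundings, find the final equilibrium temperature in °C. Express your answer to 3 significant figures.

T_f = 15.4 °C

Heat lost by olive oil = heat gained by acetone.
(132.1)(1.98)(66.1 − T) = (662.1)(2.22)(T − 6.4)
261.558 (66.1 − T) = 1469.862 (T − 6.4)
17289 − 261.558 T = 1469.862 T − 9407.1
26696.1 = 1731.420 T
T = 15.42 °C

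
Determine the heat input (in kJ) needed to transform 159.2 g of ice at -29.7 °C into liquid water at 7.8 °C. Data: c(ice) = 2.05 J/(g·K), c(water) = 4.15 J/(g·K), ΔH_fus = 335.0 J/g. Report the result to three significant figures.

q1 (heat ice -29.7→0.0 °C): 159.2 × 2.05 × 29.7 = 9693 J
q2 (melt at 0 °C): 159.2 × 335.0 = 53332 J
q3 (heat water 0.0→7.8 °C): 159.2 × 4.15 × 7.8 = 5153 J
Total: 9693 + 53332 + 5153 = 68178 J = 68.2 kJ

q = 68.2 kJ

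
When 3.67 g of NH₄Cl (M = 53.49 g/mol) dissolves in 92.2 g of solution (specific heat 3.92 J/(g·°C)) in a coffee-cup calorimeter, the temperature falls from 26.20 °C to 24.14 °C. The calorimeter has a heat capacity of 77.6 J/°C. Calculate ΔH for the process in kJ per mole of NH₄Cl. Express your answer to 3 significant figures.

|ΔT| = |24.14 − 26.20| = 2.06 °C
|q_surr| = (92.2 × 3.92 + 77.6) × 2.06 = 439.024 × 2.06 = 904.4 J
n(NH₄Cl) = 3.67 / 53.49 = 0.06861 mol
Temperature fell, so q_rxn = +|q_surr| = 0.9044 kJ
ΔH = q_rxn / n = 13.18 kJ/mol

ΔH = 13.2 kJ/mol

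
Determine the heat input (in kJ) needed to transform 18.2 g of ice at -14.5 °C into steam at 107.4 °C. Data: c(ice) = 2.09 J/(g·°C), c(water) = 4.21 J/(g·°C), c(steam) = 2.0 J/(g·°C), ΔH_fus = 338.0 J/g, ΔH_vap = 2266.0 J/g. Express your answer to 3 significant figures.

q = 55.9 kJ

q1 (heat ice -14.5→0.0 °C): 18.2 × 2.09 × 14.5 = 552 J
q2 (melt at 0 °C): 18.2 × 338.0 = 6152 J
q3 (heat water 0.0→100.0 °C): 18.2 × 4.21 × 100.0 = 7662 J
q4 (vaporize at 100 °C): 18.2 × 2266.0 = 41241 J
q5 (heat steam 100.0→107.4 °C): 18.2 × 2.0 × 7.4 = 269 J
Total: 552 + 6152 + 7662 + 41241 + 269 = 55876 J = 55.9 kJ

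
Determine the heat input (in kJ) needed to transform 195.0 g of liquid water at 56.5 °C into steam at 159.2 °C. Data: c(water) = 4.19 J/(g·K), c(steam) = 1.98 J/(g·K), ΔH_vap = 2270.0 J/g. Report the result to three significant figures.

q = 501 kJ

q1 (heat water 56.5→100.0 °C): 195.0 × 4.19 × 43.5 = 35542 J
q2 (vaporize at 100 °C): 195.0 × 2270.0 = 442650 J
q3 (heat steam 100.0→159.2 °C): 195.0 × 1.98 × 59.2 = 22857 J
Total: 35542 + 442650 + 22857 = 501049 J = 501 kJ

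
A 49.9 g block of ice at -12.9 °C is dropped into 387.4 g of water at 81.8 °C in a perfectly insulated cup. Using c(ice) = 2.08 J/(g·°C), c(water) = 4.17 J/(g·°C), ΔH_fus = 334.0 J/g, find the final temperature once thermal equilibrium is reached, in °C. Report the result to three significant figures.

T_f = 62.6 °C

Heat to bring ice to 0 °C and melt it: q₁ = 49.9×2.08×12.9 + 49.9×334.0 = 18006 J
Heat the water can supply cooling to 0 °C: 387.4×4.17×81.8 = 132144 J > q₁, so all ice melts.
Energy balance: 387.4×4.17×(81.8 − T) = 18006 + 49.9×4.17×(T − 0)
1615.458(81.8 − T) = 18006 + 208.083 T
132144 − 18006 = 1823.541 T
T = 114138 / 1823.541 = 62.59 °C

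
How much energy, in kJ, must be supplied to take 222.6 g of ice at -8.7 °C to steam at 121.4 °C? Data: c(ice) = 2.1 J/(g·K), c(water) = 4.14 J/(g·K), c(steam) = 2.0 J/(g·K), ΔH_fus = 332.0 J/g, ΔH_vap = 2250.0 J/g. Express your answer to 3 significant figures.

q = 681 kJ

q1 (heat ice -8.7→0.0 °C): 222.6 × 2.1 × 8.7 = 4067 J
q2 (melt at 0 °C): 222.6 × 332.0 = 73903 J
q3 (heat water 0.0→100.0 °C): 222.6 × 4.14 × 100.0 = 92156 J
q4 (vaporize at 100 °C): 222.6 × 2250.0 = 500850 J
q5 (heat steam 100.0→121.4 °C): 222.6 × 2.0 × 21.4 = 9527 J
Total: 4067 + 73903 + 92156 + 500850 + 9527 = 680503 J = 681 kJ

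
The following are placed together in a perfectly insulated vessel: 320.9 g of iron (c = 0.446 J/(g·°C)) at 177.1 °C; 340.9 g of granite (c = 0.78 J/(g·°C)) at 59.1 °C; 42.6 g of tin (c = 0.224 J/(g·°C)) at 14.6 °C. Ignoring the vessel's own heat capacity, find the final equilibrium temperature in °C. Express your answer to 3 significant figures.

T_f = 98.4 °C

Σ mᵢcᵢ(T − Tᵢ) = 0  ⇒  T = Σ mᵢcᵢTᵢ / Σ mᵢcᵢ
Σ mᵢcᵢ = 320.9×0.446 + 340.9×0.78 + 42.6×0.224 = 418.5658
Σ mᵢcᵢTᵢ = 143.1214×177.1 + 265.902×59.1 + 9.5424×14.6 = 41201
T = 41201 / 418.5658 = 98.43 °C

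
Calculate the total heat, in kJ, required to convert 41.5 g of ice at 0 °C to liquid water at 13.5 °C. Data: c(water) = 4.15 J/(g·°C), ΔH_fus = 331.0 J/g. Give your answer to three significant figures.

q = 16.1 kJ

q1 (melt at 0 °C): 41.5 × 331.0 = 13737 J
q2 (heat water 0.0→13.5 °C): 41.5 × 4.15 × 13.5 = 2325 J
Total: 13737 + 2325 = 16062 J = 16.1 kJ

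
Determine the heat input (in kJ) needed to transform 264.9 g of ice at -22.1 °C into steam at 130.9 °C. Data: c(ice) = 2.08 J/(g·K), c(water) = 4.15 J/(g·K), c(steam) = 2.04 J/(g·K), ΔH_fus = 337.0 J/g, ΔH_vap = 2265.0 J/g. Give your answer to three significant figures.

q1 (heat ice -22.1→0.0 °C): 264.9 × 2.08 × 22.1 = 12177 J
q2 (melt at 0 °C): 264.9 × 337.0 = 89271 J
q3 (heat water 0.0→100.0 °C): 264.9 × 4.15 × 100.0 = 109934 J
q4 (vaporize at 100 °C): 264.9 × 2265.0 = 599999 J
q5 (heat steam 100.0→130.9 °C): 264.9 × 2.04 × 30.9 = 16698 J
Total: 12177 + 89271 + 109934 + 599999 + 16698 = 828079 J = 828 kJ

q = 828 kJ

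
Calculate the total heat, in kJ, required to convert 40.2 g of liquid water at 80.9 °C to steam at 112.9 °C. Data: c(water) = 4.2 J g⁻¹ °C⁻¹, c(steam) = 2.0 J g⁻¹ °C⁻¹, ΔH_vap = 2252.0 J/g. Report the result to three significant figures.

q1 (heat water 80.9→100.0 °C): 40.2 × 4.2 × 19.1 = 3225 J
q2 (vaporize at 100 °C): 40.2 × 2252.0 = 90530 J
q3 (heat steam 100.0→112.9 °C): 40.2 × 2.0 × 12.9 = 1037 J
Total: 3225 + 90530 + 1037 = 94792 J = 94.8 kJ

q = 94.8 kJ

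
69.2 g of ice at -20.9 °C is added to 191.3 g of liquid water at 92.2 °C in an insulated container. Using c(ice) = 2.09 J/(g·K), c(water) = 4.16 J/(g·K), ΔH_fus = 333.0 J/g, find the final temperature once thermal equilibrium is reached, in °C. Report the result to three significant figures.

Heat to bring ice to 0 °C and melt it: q₁ = 69.2×2.09×20.9 + 69.2×333.0 = 26066 J
Heat the water can supply cooling to 0 °C: 191.3×4.16×92.2 = 73373.5 J > q₁, so all ice melts.
Energy balance: 191.3×4.16×(92.2 − T) = 26066 + 69.2×4.16×(T − 0)
795.808(92.2 − T) = 26066 + 287.872 T
73373.5 − 26066 = 1083.680 T
T = 47307.5 / 1083.680 = 43.65 °C

T_f = 43.7 °C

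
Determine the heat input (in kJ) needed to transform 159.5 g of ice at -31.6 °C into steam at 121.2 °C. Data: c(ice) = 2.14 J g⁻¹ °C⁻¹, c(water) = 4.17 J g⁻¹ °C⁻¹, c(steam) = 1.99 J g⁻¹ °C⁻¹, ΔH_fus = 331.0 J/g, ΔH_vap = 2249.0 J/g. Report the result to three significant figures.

q1 (heat ice -31.6→0.0 °C): 159.5 × 2.14 × 31.6 = 10786 J
q2 (melt at 0 °C): 159.5 × 331.0 = 52795 J
q3 (heat water 0.0→100.0 °C): 159.5 × 4.17 × 100.0 = 66512 J
q4 (vaporize at 100 °C): 159.5 × 2249.0 = 358716 J
q5 (heat steam 100.0→121.2 °C): 159.5 × 1.99 × 21.2 = 6729 J
Total: 10786 + 52795 + 66512 + 358716 + 6729 = 495538 J = 496 kJ

q = 496 kJ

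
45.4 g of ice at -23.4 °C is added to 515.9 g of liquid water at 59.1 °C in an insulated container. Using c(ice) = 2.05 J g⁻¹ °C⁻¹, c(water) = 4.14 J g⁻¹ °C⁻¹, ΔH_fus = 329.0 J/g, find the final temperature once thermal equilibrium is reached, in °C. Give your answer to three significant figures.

Heat to bring ice to 0 °C and melt it: q₁ = 45.4×2.05×23.4 + 45.4×329.0 = 17114 J
Heat the water can supply cooling to 0 °C: 515.9×4.14×59.1 = 126227 J > q₁, so all ice melts.
Energy balance: 515.9×4.14×(59.1 − T) = 17114 + 45.4×4.14×(T − 0)
2135.826(59.1 − T) = 17114 + 187.956 T
126227 − 17114 = 2323.782 T
T = 109113 / 2323.782 = 46.95 °C

T_f = 47.0 °C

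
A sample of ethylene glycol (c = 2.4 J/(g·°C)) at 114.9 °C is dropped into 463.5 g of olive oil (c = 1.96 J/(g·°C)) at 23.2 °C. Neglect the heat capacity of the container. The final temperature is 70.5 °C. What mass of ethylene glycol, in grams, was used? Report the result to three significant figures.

q_gained = (463.5 × 1.96) × (70.5 − 23.2) = 42970 J
q_lost = m × 2.4 × (114.9 − 70.5) = 106.56 m
m = 42970 / 106.56 = 403 g

m = 403 g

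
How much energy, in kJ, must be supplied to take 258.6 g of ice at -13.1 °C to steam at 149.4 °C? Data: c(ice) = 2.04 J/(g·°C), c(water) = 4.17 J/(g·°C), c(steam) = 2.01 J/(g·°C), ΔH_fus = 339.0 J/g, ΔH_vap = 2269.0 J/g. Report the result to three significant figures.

q1 (heat ice -13.1→0.0 °C): 258.6 × 2.04 × 13.1 = 6911 J
q2 (melt at 0 °C): 258.6 × 339.0 = 87665 J
q3 (heat water 0.0→100.0 °C): 258.6 × 4.17 × 100.0 = 107836 J
q4 (vaporize at 100 °C): 258.6 × 2269.0 = 586763 J
q5 (heat steam 100.0→149.4 °C): 258.6 × 2.01 × 49.4 = 25677 J
Total: 6911 + 87665 + 107836 + 586763 + 25677 = 814852 J = 815 kJ

q = 815 kJ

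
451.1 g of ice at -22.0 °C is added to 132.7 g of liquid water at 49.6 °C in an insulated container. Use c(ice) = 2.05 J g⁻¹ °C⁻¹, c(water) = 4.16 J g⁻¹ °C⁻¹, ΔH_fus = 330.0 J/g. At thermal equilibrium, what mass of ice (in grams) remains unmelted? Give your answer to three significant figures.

Heat to warm all ice to 0 °C: 451.1×2.05×22.0 = 20345 J
Heat released by water cooling to 0 °C: 132.7×4.16×49.6 = 27381 J
27381 J < 20345 + 451.1×330.0 = 169208 J, so not all ice melts; final T = 0 °C.
Heat left for melting: 27381 − 20345 = 7036 J
Mass melted = 7036 / 330.0 = 21.32 g
Ice remaining = 451.1 − 21.32 = 429.78 g

m_ice remaining = 430 g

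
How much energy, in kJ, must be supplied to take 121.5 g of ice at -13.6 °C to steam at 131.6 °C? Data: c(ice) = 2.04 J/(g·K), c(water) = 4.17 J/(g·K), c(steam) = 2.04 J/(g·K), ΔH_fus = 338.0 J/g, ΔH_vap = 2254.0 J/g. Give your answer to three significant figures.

q = 377 kJ

q1 (heat ice -13.6→0.0 °C): 121.5 × 2.04 × 13.6 = 3371 J
q2 (melt at 0 °C): 121.5 × 338.0 = 41067 J
q3 (heat water 0.0→100.0 °C): 121.5 × 4.17 × 100.0 = 50666 J
q4 (vaporize at 100 °C): 121.5 × 2254.0 = 273861 J
q5 (heat steam 100.0→131.6 °C): 121.5 × 2.04 × 31.6 = 7832 J
Total: 3371 + 41067 + 50666 + 273861 + 7832 = 376797 J = 377 kJ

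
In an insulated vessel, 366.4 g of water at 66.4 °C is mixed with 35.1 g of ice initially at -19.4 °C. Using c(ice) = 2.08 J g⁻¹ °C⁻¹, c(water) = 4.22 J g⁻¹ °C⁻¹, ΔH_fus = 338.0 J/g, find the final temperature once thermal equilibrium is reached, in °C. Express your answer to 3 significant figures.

T_f = 52.8 °C

Heat to bring ice to 0 °C and melt it: q₁ = 35.1×2.08×19.4 + 35.1×338.0 = 13280 J
Heat the water can supply cooling to 0 °C: 366.4×4.22×66.4 = 102668 J > q₁, so all ice melts.
Energy balance: 366.4×4.22×(66.4 − T) = 13280 + 35.1×4.22×(T − 0)
1546.208(66.4 − T) = 13280 + 148.122 T
102668 − 13280 = 1694.330 T
T = 89388 / 1694.330 = 52.76 °C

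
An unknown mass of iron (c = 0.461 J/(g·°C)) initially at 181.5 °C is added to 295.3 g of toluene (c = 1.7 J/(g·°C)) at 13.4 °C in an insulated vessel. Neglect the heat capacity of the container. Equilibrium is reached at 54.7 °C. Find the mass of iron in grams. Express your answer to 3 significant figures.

m = 355 g

q_gained = (295.3 × 1.7) × (54.7 − 13.4) = 20730 J
q_lost = m × 0.461 × (181.5 − 54.7) = 58.4548 m
m = 20730 / 58.4548 = 355 g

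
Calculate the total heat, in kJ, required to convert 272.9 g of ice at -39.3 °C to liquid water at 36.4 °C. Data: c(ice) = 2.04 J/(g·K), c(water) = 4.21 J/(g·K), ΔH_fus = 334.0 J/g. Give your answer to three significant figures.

q = 155 kJ

q1 (heat ice -39.3→0.0 °C): 272.9 × 2.04 × 39.3 = 21879 J
q2 (melt at 0 °C): 272.9 × 334.0 = 91149 J
q3 (heat water 0.0→36.4 °C): 272.9 × 4.21 × 36.4 = 41820 J
Total: 21879 + 91149 + 41820 = 154848 J = 155 kJ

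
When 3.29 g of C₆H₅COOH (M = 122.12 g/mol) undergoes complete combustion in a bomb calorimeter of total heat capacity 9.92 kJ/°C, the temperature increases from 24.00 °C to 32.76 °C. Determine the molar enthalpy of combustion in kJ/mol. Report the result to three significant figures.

ΔT = 32.76 − 24.00 = 8.76 °C
q_cal = C_cal × ΔT = 9.92 × 8.76 = 86.8992 kJ
n = 3.29 / 122.12 = 0.02694 mol
q_rxn = −q_cal = -86.8992 kJ
ΔH = -86.8992 / 0.02694 = -3226 kJ/mol

ΔH = -3230 kJ/mol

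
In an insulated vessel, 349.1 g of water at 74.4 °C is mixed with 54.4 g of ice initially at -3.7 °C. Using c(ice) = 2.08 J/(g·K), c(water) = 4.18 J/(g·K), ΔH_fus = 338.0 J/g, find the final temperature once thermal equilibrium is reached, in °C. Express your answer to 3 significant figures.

Heat to bring ice to 0 °C and melt it: q₁ = 54.4×2.08×3.7 + 54.4×338.0 = 18806 J
Heat the water can supply cooling to 0 °C: 349.1×4.18×74.4 = 108567 J > q₁, so all ice melts.
Energy balance: 349.1×4.18×(74.4 − T) = 18806 + 54.4×4.18×(T − 0)
1459.238(74.4 − T) = 18806 + 227.392 T
108567 − 18806 = 1686.630 T
T = 89761 / 1686.630 = 53.22 °C

T_f = 53.2 °C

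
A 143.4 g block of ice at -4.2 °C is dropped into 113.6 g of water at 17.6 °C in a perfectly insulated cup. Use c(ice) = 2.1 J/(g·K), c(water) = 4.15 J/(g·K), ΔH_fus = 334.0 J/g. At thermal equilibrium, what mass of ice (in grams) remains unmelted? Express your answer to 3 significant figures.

m_ice remaining = 122 g

Heat to warm all ice to 0 °C: 143.4×2.1×4.2 = 1264.8 J
Heat released by water cooling to 0 °C: 113.6×4.15×17.6 = 8297.3 J
8297.3 J < 1264.8 + 143.4×334.0 = 49160.4 J, so not all ice melts; final T = 0 °C.
Heat left for melting: 8297.3 − 1264.8 = 7032.5 J
Mass melted = 7032.5 / 334.0 = 21.06 g
Ice remaining = 143.4 − 21.06 = 122.34 g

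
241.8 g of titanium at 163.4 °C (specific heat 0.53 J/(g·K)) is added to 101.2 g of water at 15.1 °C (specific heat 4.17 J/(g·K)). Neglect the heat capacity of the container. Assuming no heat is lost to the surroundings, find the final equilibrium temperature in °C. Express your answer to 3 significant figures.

T_f = 49.6 °C

Heat lost by titanium = heat gained by water.
(241.8)(0.53)(163.4 − T) = (101.2)(4.17)(T − 15.1)
128.154 (163.4 − T) = 422.004 (T − 15.1)
20940 − 128.154 T = 422.004 T − 6372.3
27312.3 = 550.158 T
T = 49.64 °C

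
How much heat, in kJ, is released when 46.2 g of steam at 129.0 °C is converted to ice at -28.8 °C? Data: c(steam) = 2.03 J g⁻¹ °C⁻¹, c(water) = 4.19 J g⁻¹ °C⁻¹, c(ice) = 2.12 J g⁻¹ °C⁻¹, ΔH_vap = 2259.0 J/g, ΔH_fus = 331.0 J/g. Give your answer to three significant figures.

q = 145 kJ

q1 (cool steam 129.0→100 °C): 46.2 × 2.03 × 29.0 = 2720 J
q2 (condense at 100 °C): 46.2 × 2259.0 = 104366 J
q3 (cool water 100→0 °C): 46.2 × 4.19 × 100.0 = 19358 J
q4 (freeze at 0 °C): 46.2 × 331.0 = 15292 J
q5 (cool ice 0→-28.8 °C): 46.2 × 2.12 × 28.8 = 2821 J
Total: 2720 + 104366 + 19358 + 15292 + 2821 = 144557 J = 145 kJ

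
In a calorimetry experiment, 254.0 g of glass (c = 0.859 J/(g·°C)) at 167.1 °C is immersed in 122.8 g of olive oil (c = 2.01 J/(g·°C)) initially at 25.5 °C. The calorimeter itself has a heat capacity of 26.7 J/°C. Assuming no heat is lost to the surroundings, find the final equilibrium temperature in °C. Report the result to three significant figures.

Heat lost by glass = heat gained by olive oil + calorimeter.
(254.0)(0.859)(167.1 − T) = [(122.8)(2.01) + 26.7](T − 25.5)
218.186 (167.1 − T) = 273.528 (T − 25.5)
36459 − 218.186 T = 273.528 T − 6975.0
43434.0 = 491.714 T
T = 88.33 °C

T_f = 88.3 °C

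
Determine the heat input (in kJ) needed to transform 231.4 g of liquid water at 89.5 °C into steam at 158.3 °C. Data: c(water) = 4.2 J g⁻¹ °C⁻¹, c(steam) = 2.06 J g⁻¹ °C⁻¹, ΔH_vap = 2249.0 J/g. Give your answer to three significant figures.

q = 558 kJ

q1 (heat water 89.5→100.0 °C): 231.4 × 4.2 × 10.5 = 10205 J
q2 (vaporize at 100 °C): 231.4 × 2249.0 = 520419 J
q3 (heat steam 100.0→158.3 °C): 231.4 × 2.06 × 58.3 = 27791 J
Total: 10205 + 520419 + 27791 = 558415 J = 558 kJ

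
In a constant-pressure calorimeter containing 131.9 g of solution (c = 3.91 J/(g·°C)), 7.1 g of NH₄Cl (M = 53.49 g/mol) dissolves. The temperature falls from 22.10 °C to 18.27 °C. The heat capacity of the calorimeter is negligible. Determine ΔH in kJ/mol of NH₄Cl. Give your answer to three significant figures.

|ΔT| = |18.27 − 22.10| = 3.83 °C
|q_surr| = (131.9 × 3.91) × 3.83 = 515.729 × 3.83 = 1975 J
n(NH₄Cl) = 7.1 / 53.49 = 0.1327 mol
Temperature fell, so q_rxn = +|q_surr| = 1.975 kJ
ΔH = q_rxn / n = 14.88 kJ/mol

ΔH = 14.9 kJ/mol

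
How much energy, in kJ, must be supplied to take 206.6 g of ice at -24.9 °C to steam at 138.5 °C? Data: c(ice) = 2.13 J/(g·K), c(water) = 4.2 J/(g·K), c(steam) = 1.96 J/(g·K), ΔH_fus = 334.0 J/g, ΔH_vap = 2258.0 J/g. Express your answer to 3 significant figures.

q = 649 kJ

q1 (heat ice -24.9→0.0 °C): 206.6 × 2.13 × 24.9 = 10957 J
q2 (melt at 0 °C): 206.6 × 334.0 = 69004 J
q3 (heat water 0.0→100.0 °C): 206.6 × 4.2 × 100.0 = 86772 J
q4 (vaporize at 100 °C): 206.6 × 2258.0 = 466503 J
q5 (heat steam 100.0→138.5 °C): 206.6 × 1.96 × 38.5 = 15590 J
Total: 10957 + 69004 + 86772 + 466503 + 15590 = 648826 J = 649 kJ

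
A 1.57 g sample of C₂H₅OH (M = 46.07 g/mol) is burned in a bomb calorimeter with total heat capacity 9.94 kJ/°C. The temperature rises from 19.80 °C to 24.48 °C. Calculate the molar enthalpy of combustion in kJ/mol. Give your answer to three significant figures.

ΔT = 24.48 − 19.80 = 4.68 °C
q_cal = C_cal × ΔT = 9.94 × 4.68 = 46.5192 kJ
n = 1.57 / 46.07 = 0.03408 mol
q_rxn = −q_cal = -46.5192 kJ
ΔH = -46.5192 / 0.03408 = -1365 kJ/mol

ΔH = -1370 kJ/mol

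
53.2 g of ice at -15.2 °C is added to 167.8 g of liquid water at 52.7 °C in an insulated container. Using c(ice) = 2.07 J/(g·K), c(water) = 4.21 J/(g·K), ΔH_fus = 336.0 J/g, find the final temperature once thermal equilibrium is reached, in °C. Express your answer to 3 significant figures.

T_f = 19.0 °C

Heat to bring ice to 0 °C and melt it: q₁ = 53.2×2.07×15.2 + 53.2×336.0 = 19549 J
Heat the water can supply cooling to 0 °C: 167.8×4.21×52.7 = 37229.3 J > q₁, so all ice melts.
Energy balance: 167.8×4.21×(52.7 − T) = 19549 + 53.2×4.21×(T − 0)
706.438(52.7 − T) = 19549 + 223.972 T
37229.3 − 19549 = 930.410 T
T = 17680.3 / 930.410 = 19.00 °C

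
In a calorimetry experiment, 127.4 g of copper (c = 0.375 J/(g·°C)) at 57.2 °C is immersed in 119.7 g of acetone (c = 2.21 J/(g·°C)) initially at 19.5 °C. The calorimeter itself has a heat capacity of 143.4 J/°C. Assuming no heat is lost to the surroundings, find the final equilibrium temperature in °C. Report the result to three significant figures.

Heat lost by copper = heat gained by acetone + calorimeter.
(127.4)(0.375)(57.2 − T) = [(119.7)(2.21) + 143.4](T − 19.5)
47.775 (57.2 − T) = 407.937 (T − 19.5)
2732.7 − 47.775 T = 407.937 T − 7954.8
10687.5 = 455.712 T
T = 23.45 °C

T_f = 23.5 °C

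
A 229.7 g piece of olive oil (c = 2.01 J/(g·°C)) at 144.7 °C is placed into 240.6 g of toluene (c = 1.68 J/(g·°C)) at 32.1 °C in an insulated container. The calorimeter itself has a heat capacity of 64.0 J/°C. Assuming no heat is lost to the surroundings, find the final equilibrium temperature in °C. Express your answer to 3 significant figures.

T_f = 88.0 °C

Heat lost by olive oil = heat gained by toluene + calorimeter.
(229.7)(2.01)(144.7 − T) = [(240.6)(1.68) + 64.0](T − 32.1)
461.697 (144.7 − T) = 468.208 (T − 32.1)
66808 − 461.697 T = 468.208 T − 15029
81837 = 929.905 T
T = 88.01 °C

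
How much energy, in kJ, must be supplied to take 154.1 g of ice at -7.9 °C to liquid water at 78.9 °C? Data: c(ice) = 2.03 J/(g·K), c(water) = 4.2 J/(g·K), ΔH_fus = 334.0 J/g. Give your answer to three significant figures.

q = 105 kJ

q1 (heat ice -7.9→0.0 °C): 154.1 × 2.03 × 7.9 = 2471 J
q2 (melt at 0 °C): 154.1 × 334.0 = 51469 J
q3 (heat water 0.0→78.9 °C): 154.1 × 4.2 × 78.9 = 51066 J
Total: 2471 + 51469 + 51066 = 105006 J = 105 kJ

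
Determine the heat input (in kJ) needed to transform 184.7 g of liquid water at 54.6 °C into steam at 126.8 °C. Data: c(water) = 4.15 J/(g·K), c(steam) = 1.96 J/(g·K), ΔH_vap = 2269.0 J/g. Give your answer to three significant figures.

q = 464 kJ

q1 (heat water 54.6→100.0 °C): 184.7 × 4.15 × 45.4 = 34799 J
q2 (vaporize at 100 °C): 184.7 × 2269.0 = 419084 J
q3 (heat steam 100.0→126.8 °C): 184.7 × 1.96 × 26.8 = 9702 J
Total: 34799 + 419084 + 9702 = 463585 J = 464 kJ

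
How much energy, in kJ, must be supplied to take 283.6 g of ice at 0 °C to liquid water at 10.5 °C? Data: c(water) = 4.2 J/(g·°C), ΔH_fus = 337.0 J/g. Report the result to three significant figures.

q1 (melt at 0 °C): 283.6 × 337.0 = 95573 J
q2 (heat water 0.0→10.5 °C): 283.6 × 4.2 × 10.5 = 12507 J
Total: 95573 + 12507 = 108080 J = 108 kJ

q = 108 kJ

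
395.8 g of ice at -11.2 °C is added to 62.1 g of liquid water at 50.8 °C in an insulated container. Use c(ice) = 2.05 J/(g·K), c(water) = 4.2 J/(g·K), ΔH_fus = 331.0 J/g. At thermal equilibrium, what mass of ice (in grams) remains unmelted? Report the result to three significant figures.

Heat to warm all ice to 0 °C: 395.8×2.05×11.2 = 9087.6 J
Heat released by water cooling to 0 °C: 62.1×4.2×50.8 = 13250 J
13250 J < 9087.6 + 395.8×331.0 = 140097.4 J, so not all ice melts; final T = 0 °C.
Heat left for melting: 13250 − 9087.6 = 4162.4 J
Mass melted = 4162.4 / 331.0 = 12.58 g
Ice remaining = 395.8 − 12.58 = 383.22 g

m_ice remaining = 383 g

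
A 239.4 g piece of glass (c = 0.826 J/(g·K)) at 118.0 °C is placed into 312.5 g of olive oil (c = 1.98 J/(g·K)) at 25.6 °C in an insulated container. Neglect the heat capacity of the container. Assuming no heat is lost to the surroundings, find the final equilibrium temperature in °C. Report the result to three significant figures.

Heat lost by glass = heat gained by olive oil.
(239.4)(0.826)(118.0 − T) = (312.5)(1.98)(T − 25.6)
197.7444 (118.0 − T) = 618.75 (T − 25.6)
23334 − 197.7444 T = 618.75 T − 15840
39174 = 816.4944 T
T = 47.98 °C

T_f = 48.0 °C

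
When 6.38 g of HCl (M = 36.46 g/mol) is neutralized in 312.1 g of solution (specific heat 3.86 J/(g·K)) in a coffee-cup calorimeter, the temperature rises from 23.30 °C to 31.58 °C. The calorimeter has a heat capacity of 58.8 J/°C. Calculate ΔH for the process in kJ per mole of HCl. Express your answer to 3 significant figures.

ΔH = -59.8 kJ/mol

|ΔT| = |31.58 − 23.30| = 8.28 °C
|q_surr| = (312.1 × 3.86 + 58.8) × 8.28 = 1263.506 × 8.28 = 10460 J
n(HCl) = 6.38 / 36.46 = 0.1750 mol
Temperature rose, so q_rxn = −|q_surr| = -10.46 kJ
ΔH = q_rxn / n = -59.77 kJ/mol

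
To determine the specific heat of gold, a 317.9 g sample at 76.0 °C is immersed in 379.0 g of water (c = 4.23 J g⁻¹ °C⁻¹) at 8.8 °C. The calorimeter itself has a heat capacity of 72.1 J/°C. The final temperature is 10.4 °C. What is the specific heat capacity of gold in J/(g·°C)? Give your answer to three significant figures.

q_gained = (379.0 × 4.23 + 72.1) × (10.4 − 8.8) = 2680 J
q_lost = 317.9 × c × (76.0 − 10.4) = 20854.24 c
Set equal: c = 2680 / 20854.24 = 0.129 J/(g·°C)

c = 0.129 J/(g·°C)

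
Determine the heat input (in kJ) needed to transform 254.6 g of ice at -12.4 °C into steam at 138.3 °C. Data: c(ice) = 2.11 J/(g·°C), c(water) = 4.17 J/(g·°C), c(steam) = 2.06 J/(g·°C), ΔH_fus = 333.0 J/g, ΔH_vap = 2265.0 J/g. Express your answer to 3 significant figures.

q = 794 kJ

q1 (heat ice -12.4→0.0 °C): 254.6 × 2.11 × 12.4 = 6661 J
q2 (melt at 0 °C): 254.6 × 333.0 = 84782 J
q3 (heat water 0.0→100.0 °C): 254.6 × 4.17 × 100.0 = 106168 J
q4 (vaporize at 100 °C): 254.6 × 2265.0 = 576669 J
q5 (heat steam 100.0→138.3 °C): 254.6 × 2.06 × 38.3 = 20087 J
Total: 6661 + 84782 + 106168 + 576669 + 20087 = 794367 J = 794 kJ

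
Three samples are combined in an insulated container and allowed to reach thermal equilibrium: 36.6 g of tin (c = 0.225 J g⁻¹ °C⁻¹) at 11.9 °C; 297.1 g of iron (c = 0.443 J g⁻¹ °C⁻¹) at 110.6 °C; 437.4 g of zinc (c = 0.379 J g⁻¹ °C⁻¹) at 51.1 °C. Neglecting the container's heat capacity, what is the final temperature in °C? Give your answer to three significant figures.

T_f = 75.7 °C

Σ mᵢcᵢ(T − Tᵢ) = 0  ⇒  T = Σ mᵢcᵢTᵢ / Σ mᵢcᵢ
Σ mᵢcᵢ = 36.6×0.225 + 297.1×0.443 + 437.4×0.379 = 305.6249
Σ mᵢcᵢTᵢ = 8.235×11.9 + 131.6153×110.6 + 165.7746×51.1 = 23126
T = 23126 / 305.6249 = 75.67 °C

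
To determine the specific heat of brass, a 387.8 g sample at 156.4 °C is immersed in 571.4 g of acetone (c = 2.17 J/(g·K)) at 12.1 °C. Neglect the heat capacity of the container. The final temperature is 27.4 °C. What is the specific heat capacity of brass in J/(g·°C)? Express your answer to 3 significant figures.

c = 0.379 J/(g·°C)

q_gained = (571.4 × 2.17) × (27.4 − 12.1) = 18970 J
q_lost = 387.8 × c × (156.4 − 27.4) = 50026.2 c
Set equal: c = 18970 / 50026.2 = 0.379 J/(g·°C)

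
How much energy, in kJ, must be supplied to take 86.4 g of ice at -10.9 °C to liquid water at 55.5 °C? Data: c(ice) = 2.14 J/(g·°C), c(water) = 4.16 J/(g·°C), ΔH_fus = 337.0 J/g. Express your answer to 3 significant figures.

q = 51.1 kJ

q1 (heat ice -10.9→0.0 °C): 86.4 × 2.14 × 10.9 = 2015 J
q2 (melt at 0 °C): 86.4 × 337.0 = 29117 J
q3 (heat water 0.0→55.5 °C): 86.4 × 4.16 × 55.5 = 19948 J
Total: 2015 + 29117 + 19948 = 51080 J = 51.1 kJ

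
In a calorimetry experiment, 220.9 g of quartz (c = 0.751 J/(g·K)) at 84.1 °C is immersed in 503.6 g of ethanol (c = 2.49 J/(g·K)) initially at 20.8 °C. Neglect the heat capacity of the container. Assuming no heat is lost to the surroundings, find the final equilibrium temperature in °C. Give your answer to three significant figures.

T_f = 28.2 °C

Heat lost by quartz = heat gained by ethanol.
(220.9)(0.751)(84.1 − T) = (503.6)(2.49)(T − 20.8)
165.8959 (84.1 − T) = 1253.964 (T − 20.8)
13952 − 165.8959 T = 1253.964 T − 26082
40034 = 1419.8599 T
T = 28.20 °C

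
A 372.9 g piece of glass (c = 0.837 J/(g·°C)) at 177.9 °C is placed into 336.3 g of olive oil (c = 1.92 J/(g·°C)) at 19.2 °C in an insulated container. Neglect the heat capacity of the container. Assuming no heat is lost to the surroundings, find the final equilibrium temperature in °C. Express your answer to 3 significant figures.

Heat lost by glass = heat gained by olive oil.
(372.9)(0.837)(177.9 − T) = (336.3)(1.92)(T − 19.2)
312.1173 (177.9 − T) = 645.696 (T − 19.2)
55526 − 312.1173 T = 645.696 T − 12397
67923 = 957.8133 T
T = 70.91 °C

T_f = 70.9 °C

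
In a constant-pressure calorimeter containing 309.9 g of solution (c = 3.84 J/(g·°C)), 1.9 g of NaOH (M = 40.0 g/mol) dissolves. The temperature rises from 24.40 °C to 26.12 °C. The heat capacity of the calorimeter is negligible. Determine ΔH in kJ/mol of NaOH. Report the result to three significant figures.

|ΔT| = |26.12 − 24.40| = 1.72 °C
|q_surr| = (309.9 × 3.84) × 1.72 = 1190.016 × 1.72 = 2047 J
n(NaOH) = 1.9 / 40.0 = 0.04750 mol
Temperature rose, so q_rxn = −|q_surr| = -2.047 kJ
ΔH = q_rxn / n = -43.09 kJ/mol

ΔH = -43.1 kJ/mol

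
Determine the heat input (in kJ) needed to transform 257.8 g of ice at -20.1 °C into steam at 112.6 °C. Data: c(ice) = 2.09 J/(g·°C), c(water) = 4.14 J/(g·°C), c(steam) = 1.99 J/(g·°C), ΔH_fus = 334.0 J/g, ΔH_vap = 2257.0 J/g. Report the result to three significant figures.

q1 (heat ice -20.1→0.0 °C): 257.8 × 2.09 × 20.1 = 10830 J
q2 (melt at 0 °C): 257.8 × 334.0 = 86105 J
q3 (heat water 0.0→100.0 °C): 257.8 × 4.14 × 100.0 = 106729 J
q4 (vaporize at 100 °C): 257.8 × 2257.0 = 581855 J
q5 (heat steam 100.0→112.6 °C): 257.8 × 1.99 × 12.6 = 6464 J
Total: 10830 + 86105 + 106729 + 581855 + 6464 = 791983 J = 792 kJ

q = 792 kJ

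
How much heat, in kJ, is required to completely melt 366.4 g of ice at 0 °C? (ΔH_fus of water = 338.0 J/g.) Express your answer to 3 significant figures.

q = m × ΔH_fus = 366.4 × 338.0 = 123800 J = 124 kJ

q = 124 kJ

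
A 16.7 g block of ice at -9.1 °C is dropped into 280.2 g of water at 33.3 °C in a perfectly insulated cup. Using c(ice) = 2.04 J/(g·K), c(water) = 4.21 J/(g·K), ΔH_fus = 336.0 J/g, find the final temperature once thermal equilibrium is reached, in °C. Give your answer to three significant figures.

T_f = 26.7 °C

Heat to bring ice to 0 °C and melt it: q₁ = 16.7×2.04×9.1 + 16.7×336.0 = 5921.2 J
Heat the water can supply cooling to 0 °C: 280.2×4.21×33.3 = 39282.1 J > q₁, so all ice melts.
Energy balance: 280.2×4.21×(33.3 − T) = 5921.2 + 16.7×4.21×(T − 0)
1179.642(33.3 − T) = 5921.2 + 70.307 T
39282.1 − 5921.2 = 1249.949 T
T = 33360.9 / 1249.949 = 26.69 °C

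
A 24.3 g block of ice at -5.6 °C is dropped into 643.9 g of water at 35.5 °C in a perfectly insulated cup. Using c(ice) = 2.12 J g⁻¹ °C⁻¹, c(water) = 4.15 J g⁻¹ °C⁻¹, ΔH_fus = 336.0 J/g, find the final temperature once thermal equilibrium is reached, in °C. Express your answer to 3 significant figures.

T_f = 31.2 °C

Heat to bring ice to 0 °C and melt it: q₁ = 24.3×2.12×5.6 + 24.3×336.0 = 8453.3 J
Heat the water can supply cooling to 0 °C: 643.9×4.15×35.5 = 94862.6 J > q₁, so all ice melts.
Energy balance: 643.9×4.15×(35.5 − T) = 8453.3 + 24.3×4.15×(T − 0)
2672.185(35.5 − T) = 8453.3 + 100.845 T
94862.6 − 8453.3 = 2773.030 T
T = 86409.3 / 2773.030 = 31.16 °C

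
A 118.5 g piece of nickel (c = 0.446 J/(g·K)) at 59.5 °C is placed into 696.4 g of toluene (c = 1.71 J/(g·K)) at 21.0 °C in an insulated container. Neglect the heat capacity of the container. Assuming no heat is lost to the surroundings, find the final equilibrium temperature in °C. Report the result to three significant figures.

T_f = 22.6 °C

Heat lost by nickel = heat gained by toluene.
(118.5)(0.446)(59.5 − T) = (696.4)(1.71)(T − 21.0)
52.851 (59.5 − T) = 1190.844 (T − 21.0)
3144.6 − 52.851 T = 1190.844 T − 25008
28152.6 = 1243.695 T
T = 22.64 °C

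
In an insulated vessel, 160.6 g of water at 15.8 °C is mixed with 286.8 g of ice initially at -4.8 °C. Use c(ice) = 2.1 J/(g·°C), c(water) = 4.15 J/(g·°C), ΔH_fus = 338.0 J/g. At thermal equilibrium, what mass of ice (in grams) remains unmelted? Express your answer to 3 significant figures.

m_ice remaining = 264 g

Heat to warm all ice to 0 °C: 286.8×2.1×4.8 = 2890.9 J
Heat released by water cooling to 0 °C: 160.6×4.15×15.8 = 10531 J
10531 J < 2890.9 + 286.8×338.0 = 99829.3 J, so not all ice melts; final T = 0 °C.
Heat left for melting: 10531 − 2890.9 = 7640.1 J
Mass melted = 7640.1 / 338.0 = 22.60 g
Ice remaining = 286.8 − 22.60 = 264.20 g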